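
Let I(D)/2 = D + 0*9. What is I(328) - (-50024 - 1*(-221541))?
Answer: -170861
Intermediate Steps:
I(D) = 2*D (I(D) = 2*(D + 0*9) = 2*(D + 0) = 2*D)
I(328) - (-50024 - 1*(-221541)) = 2*328 - (-50024 - 1*(-221541)) = 656 - (-50024 + 221541) = 656 - 1*171517 = 656 - 171517 = -170861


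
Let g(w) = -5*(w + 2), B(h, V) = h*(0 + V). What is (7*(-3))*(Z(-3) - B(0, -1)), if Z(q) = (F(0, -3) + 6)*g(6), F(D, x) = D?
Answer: 5040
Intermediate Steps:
B(h, V) = V*h (B(h, V) = h*V = V*h)
g(w) = -10 - 5*w (g(w) = -5*(2 + w) = -10 - 5*w)
Z(q) = -240 (Z(q) = (0 + 6)*(-10 - 5*6) = 6*(-10 - 30) = 6*(-40) = -240)
(7*(-3))*(Z(-3) - B(0, -1)) = (7*(-3))*(-240 - (-1)*0) = -21*(-240 - 1*0) = -21*(-240 + 0) = -21*(-240) = 5040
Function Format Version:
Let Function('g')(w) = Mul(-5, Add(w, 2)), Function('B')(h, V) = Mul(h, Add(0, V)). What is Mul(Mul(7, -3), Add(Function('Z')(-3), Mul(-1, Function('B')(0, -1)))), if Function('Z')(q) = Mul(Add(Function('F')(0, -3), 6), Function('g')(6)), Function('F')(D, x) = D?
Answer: 5040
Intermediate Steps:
Function('B')(h, V) = Mul(V, h) (Function('B')(h, V) = Mul(h, V) = Mul(V, h))
Function('g')(w) = Add(-10, Mul(-5, w)) (Function('g')(w) = Mul(-5, Add(2, w)) = Add(-10, Mul(-5, w)))
Function('Z')(q) = -240 (Function('Z')(q) = Mul(Add(0, 6), Add(-10, Mul(-5, 6))) = Mul(6, Add(-10, -30)) = Mul(6, -40) = -240)
Mul(Mul(7, -3), Add(Function('Z')(-3), Mul(-1, Function('B')(0, -1)))) = Mul(Mul(7, -3), Add(-240, Mul(-1, Mul(-1, 0)))) = Mul(-21, Add(-240, Mul(-1, 0))) = Mul(-21, Add(-240, 0)) = Mul(-21, -240) = 5040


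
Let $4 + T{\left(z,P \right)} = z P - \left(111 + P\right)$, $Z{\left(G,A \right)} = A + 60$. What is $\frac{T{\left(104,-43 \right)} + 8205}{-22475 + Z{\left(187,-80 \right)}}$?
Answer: $- \frac{3661}{22495} \approx -0.16275$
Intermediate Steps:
$Z{\left(G,A \right)} = 60 + A$
$T{\left(z,P \right)} = -115 - P + P z$ ($T{\left(z,P \right)} = -4 - \left(111 + P - z P\right) = -4 - \left(111 + P - P z\right) = -115 - P + P z$)
$\frac{T{\left(104,-43 \right)} + 8205}{-22475 + Z{\left(187,-80 \right)}} = \frac{\left(-115 - -43 - 4472\right) + 8205}{-22475 + \left(60 - 80\right)} = \frac{\left(-115 + 43 - 4472\right) + 8205}{-22475 - 20} = \frac{-4544 + 8205}{-22495} = 3661 \left(- \frac{1}{22495}\right) = - \frac{3661}{22495}$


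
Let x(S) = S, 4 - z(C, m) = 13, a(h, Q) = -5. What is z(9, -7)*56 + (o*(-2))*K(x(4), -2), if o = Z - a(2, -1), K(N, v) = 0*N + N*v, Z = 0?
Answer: -424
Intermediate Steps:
z(C, m) = -9 (z(C, m) = 4 - 1*13 = 4 - 13 = -9)
K(N, v) = N*v (K(N, v) = 0 + N*v = N*v)
o = 5 (o = 0 - 1*(-5) = 0 + 5 = 5)
z(9, -7)*56 + (o*(-2))*K(x(4), -2) = -9*56 + (5*(-2))*(4*(-2)) = -504 - 10*(-8) = -504 + 80 = -424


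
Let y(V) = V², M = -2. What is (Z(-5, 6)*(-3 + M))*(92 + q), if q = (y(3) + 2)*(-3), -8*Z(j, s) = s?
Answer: 885/4 ≈ 221.25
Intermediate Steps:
Z(j, s) = -s/8
q = -33 (q = (3² + 2)*(-3) = (9 + 2)*(-3) = 11*(-3) = -33)
(Z(-5, 6)*(-3 + M))*(92 + q) = ((-⅛*6)*(-3 - 2))*(92 - 33) = -¾*(-5)*59 = (15/4)*59 = 885/4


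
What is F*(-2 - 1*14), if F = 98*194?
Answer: -304192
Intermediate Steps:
F = 19012
F*(-2 - 1*14) = 19012*(-2 - 1*14) = 19012*(-2 - 14) = 19012*(-16) = -304192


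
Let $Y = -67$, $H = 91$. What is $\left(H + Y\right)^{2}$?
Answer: $576$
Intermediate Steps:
$\left(H + Y\right)^{2} = \left(91 - 67\right)^{2} = 24^{2} = 576$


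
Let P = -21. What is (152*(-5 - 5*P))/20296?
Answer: 1900/2537 ≈ 0.74892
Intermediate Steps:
(152*(-5 - 5*P))/20296 = (152*(-5 - 5*(-21)))/20296 = (152*(-5 + 105))*(1/20296) = (152*100)*(1/20296) = 15200*(1/20296) = 1900/2537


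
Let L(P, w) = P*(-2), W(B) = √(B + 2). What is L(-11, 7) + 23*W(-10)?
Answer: 22 + 46*I*√2 ≈ 22.0 + 65.054*I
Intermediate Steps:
W(B) = √(2 + B)
L(P, w) = -2*P
L(-11, 7) + 23*W(-10) = -2*(-11) + 23*√(2 - 10) = 22 + 23*√(-8) = 22 + 23*(2*I*√2) = 22 + 46*I*√2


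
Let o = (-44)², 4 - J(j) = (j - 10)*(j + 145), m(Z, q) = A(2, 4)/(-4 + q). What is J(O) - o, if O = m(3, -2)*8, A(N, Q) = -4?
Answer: -11074/9 ≈ -1230.4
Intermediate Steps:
m(Z, q) = -4/(-4 + q)
O = 16/3 (O = -4/(-4 - 2)*8 = -4/(-6)*8 = -4*(-⅙)*8 = (⅔)*8 = 16/3 ≈ 5.3333)
J(j) = 4 - (-10 + j)*(145 + j) (J(j) = 4 - (j - 10)*(j + 145) = 4 - (-10 + j)*(145 + j))
o = 1936
J(O) - o = (1454 - (16/3)² - 135*16/3) - 1*1936 = (1454 - 1*256/9 - 720) - 1936 = (1454 - 256/9 - 720) - 1936 = 6350/9 - 1936 = -11074/9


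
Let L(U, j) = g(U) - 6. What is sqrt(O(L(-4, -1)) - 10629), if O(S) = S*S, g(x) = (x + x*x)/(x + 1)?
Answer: I*sqrt(10529) ≈ 102.61*I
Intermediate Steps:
g(x) = (x + x**2)/(1 + x)
L(U, j) = -6 + U (L(U, j) = U - 6 = -6 + U)
O(S) = S**2
sqrt(O(L(-4, -1)) - 10629) = sqrt((-6 - 4)**2 - 10629) = sqrt((-10)**2 - 10629) = sqrt(100 - 10629) = sqrt(-10529) = I*sqrt(10529)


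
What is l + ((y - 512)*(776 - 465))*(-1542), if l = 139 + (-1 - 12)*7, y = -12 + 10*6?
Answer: 222516816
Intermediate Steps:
y = 48 (y = -12 + 60 = 48)
l = 48 (l = 139 - 13*7 = 139 - 91 = 48)
l + ((y - 512)*(776 - 465))*(-1542) = 48 + ((48 - 512)*(776 - 465))*(-1542) = 48 - 464*311*(-1542) = 48 - 144304*(-1542) = 48 + 222516768 = 222516816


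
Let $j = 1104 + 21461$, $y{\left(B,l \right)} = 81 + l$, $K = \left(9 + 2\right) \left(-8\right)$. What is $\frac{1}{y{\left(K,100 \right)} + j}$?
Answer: $\frac{1}{22746} \approx 4.3964 \cdot 10^{-5}$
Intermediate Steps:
$K = -88$ ($K = 11 \left(-8\right) = -88$)
$j = 22565$
$\frac{1}{y{\left(K,100 \right)} + j} = \frac{1}{\left(81 + 100\right) + 22565} = \frac{1}{181 + 22565} = \frac{1}{22746}$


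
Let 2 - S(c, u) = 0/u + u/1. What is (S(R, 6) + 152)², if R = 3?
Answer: 21904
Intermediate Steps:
S(c, u) = 2 - u (S(c, u) = 2 - (0/u + u/1) = 2 - (0 + u*1) = 2 - (0 + u) = 2 - u)
(S(R, 6) + 152)² = ((2 - 1*6) + 152)² = ((2 - 6) + 152)² = (-4 + 152)² = 148² = 21904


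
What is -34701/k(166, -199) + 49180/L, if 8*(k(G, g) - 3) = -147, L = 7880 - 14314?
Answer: 296680122/131897 ≈ 2249.3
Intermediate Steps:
L = -6434
k(G, g) = -123/8 (k(G, g) = 3 + (⅛)*(-147) = 3 - 147/8 = -123/8)
-34701/k(166, -199) + 49180/L = -34701/(-123/8) + 49180/(-6434) = -34701*(-8/123) + 49180*(-1/6434) = 92536/41 - 24590/3217 = 296680122/131897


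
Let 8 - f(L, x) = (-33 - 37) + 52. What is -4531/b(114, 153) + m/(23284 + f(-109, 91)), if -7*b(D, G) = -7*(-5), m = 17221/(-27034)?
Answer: 571053276527/630162540 ≈ 906.20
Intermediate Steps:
m = -17221/27034 (m = 17221*(-1/27034) = -17221/27034 ≈ -0.63701)
b(D, G) = -5 (b(D, G) = -(-1)*(-5) = -⅐*35 = -5)
f(L, x) = 26 (f(L, x) = 8 - ((-33 - 37) + 52) = 8 - (-70 + 52) = 8 - 1*(-18) = 8 + 18 = 26)
-4531/b(114, 153) + m/(23284 + f(-109, 91)) = -4531/(-5) - 17221/(27034*(23284 + 26)) = -4531*(-⅕) - 17221/27034/23310 = 4531/5 - 17221/27034*1/23310 = 4531/5 - 17221/630162540 = 571053276527/630162540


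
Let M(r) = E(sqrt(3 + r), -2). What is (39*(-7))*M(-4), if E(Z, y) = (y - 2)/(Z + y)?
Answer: -2184/5 - 1092*I/5 ≈ -436.8 - 218.4*I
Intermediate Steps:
E(Z, y) = (-2 + y)/(Z + y)
M(r) = -4/(-2 + sqrt(3 + r)) (M(r) = (-2 - 2)/(sqrt(3 + r) - 2) = -4/(-2 + sqrt(3 + r)))
(39*(-7))*M(-4) = (39*(-7))*(-4/(-2 + sqrt(3 - 4))) = -(-1092)/(-2 + sqrt(-1)) = -(-1092)/(-2 + I) = -(-1092)*(-2 - I)/5 = 1092*(-2 - I)/5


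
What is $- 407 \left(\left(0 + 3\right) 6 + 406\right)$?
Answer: $-172568$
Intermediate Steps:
$- 407 \left(\left(0 + 3\right) 6 + 406\right) = - 407 \left(3 \cdot 6 + 406\right) = - 407 \left(18 + 406\right) = \left(-407\right) 424 = -172568$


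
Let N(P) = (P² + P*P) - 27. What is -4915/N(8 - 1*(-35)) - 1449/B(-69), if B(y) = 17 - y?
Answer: -5741969/315706 ≈ -18.188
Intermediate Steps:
N(P) = -27 + 2*P² (N(P) = (P² + P²) - 27 = 2*P² - 27 = -27 + 2*P²)
-4915/N(8 - 1*(-35)) - 1449/B(-69) = -4915/(-27 + 2*(8 - 1*(-35))²) - 1449/(17 - 1*(-69)) = -4915/(-27 + 2*(8 + 35)²) - 1449/(17 + 69) = -4915/(-27 + 2*43²) - 1449/86 = -4915/(-27 + 2*1849) - 1449*1/86 = -4915/(-27 + 3698) - 1449/86 = -4915/3671 - 1449/86 = -5741969/315706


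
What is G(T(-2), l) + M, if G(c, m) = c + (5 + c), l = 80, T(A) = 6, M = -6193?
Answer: -6176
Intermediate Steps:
G(c, m) = 5 + 2*c
G(T(-2), l) + M = (5 + 2*6) - 6193 = (5 + 12) - 6193 = 17 - 6193 = -6176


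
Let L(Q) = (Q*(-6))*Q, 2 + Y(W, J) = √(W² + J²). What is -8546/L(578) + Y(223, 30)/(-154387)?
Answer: 661700155/154734679524 - √50629/154387 ≈ 0.0028189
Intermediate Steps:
Y(W, J) = -2 + √(J² + W²) (Y(W, J) = -2 + √(W² + J²) = -2 + √(J² + W²))
L(Q) = -6*Q² (L(Q) = (-6*Q)*Q = -6*Q²)
-8546/L(578) + Y(223, 30)/(-154387) = -8546/((-6*578²)) + (-2 + √(30² + 223²))/(-154387) = -8546/((-6*334084)) + (-2 + √(900 + 49729))*(-1/154387) = -8546/(-2004504) + (-2 + √50629)*(-1/154387) = -8546*(-1/2004504) + (2/154387 - √50629/154387) = 4273/1002252 + (2/154387 - √50629/154387) = 661700155/154734679524 - √50629/154387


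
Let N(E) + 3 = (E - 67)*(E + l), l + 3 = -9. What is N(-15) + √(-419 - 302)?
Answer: 2211 + I*√721 ≈ 2211.0 + 26.851*I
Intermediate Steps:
l = -12 (l = -3 - 9 = -12)
N(E) = -3 + (-67 + E)*(-12 + E) (N(E) = -3 + (E - 67)*(E - 12) = -3 + (-67 + E)*(-12 + E))
N(-15) + √(-419 - 302) = (801 + (-15)² - 79*(-15)) + √(-419 - 302) = (801 + 225 + 1185) + √(-721) = 2211 + I*√721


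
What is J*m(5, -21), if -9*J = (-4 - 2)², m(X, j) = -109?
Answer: 436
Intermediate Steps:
J = -4 (J = -(-4 - 2)²/9 = -⅑*(-6)² = -⅑*36 = -4)
J*m(5, -21) = -4*(-109) = 436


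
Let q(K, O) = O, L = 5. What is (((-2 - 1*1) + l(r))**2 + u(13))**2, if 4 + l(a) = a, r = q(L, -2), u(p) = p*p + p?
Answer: 69169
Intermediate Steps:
u(p) = p + p**2 (u(p) = p**2 + p = p + p**2)
r = -2
l(a) = -4 + a
(((-2 - 1*1) + l(r))**2 + u(13))**2 = (((-2 - 1*1) + (-4 - 2))**2 + 13*(1 + 13))**2 = (((-2 - 1) - 6)**2 + 13*14)**2 = ((-3 - 6)**2 + 182)**2 = ((-9)**2 + 182)**2 = (81 + 182)**2 = 263**2 = 69169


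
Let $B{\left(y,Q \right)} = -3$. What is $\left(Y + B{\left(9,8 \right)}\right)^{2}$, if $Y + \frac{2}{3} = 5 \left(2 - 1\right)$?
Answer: $\frac{16}{9} \approx 1.7778$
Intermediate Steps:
$Y = \frac{13}{3}$ ($Y = - \frac{2}{3} + 5 \left(2 - 1\right) = - \frac{2}{3} + 5 \cdot 1 = - \frac{2}{3} + 5 = \frac{13}{3} \approx 4.3333$)
$\left(Y + B{\left(9,8 \right)}\right)^{2} = \left(\frac{13}{3} - 3\right)^{2} = \left(\frac{4}{3}\right)^{2} = \frac{16}{9}$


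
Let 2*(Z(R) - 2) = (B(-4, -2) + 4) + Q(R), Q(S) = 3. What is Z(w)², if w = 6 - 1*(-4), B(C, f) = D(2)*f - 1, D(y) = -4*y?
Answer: 169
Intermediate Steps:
B(C, f) = -1 - 8*f (B(C, f) = (-4*2)*f - 1 = -8*f - 1 = -1 - 8*f)
w = 10 (w = 6 + 4 = 10)
Z(R) = 13 (Z(R) = 2 + (((-1 - 8*(-2)) + 4) + 3)/2 = 2 + (((-1 + 16) + 4) + 3)/2 = 2 + ((15 + 4) + 3)/2 = 2 + (19 + 3)/2 = 2 + (½)*22 = 2 + 11 = 13)
Z(w)² = 13² = 169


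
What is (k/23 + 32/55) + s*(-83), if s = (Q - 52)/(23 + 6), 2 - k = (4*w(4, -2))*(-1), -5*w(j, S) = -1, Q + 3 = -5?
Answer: 1265102/7337 ≈ 172.43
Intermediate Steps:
Q = -8 (Q = -3 - 5 = -8)
w(j, S) = ⅕ (w(j, S) = -⅕*(-1) = ⅕)
k = 14/5 (k = 2 - 4*(⅕)*(-1) = 2 - 4*(-1)/5 = 2 - 1*(-⅘) = 2 + ⅘ = 14/5 ≈ 2.8000)
s = -60/29 (s = (-8 - 52)/(23 + 6) = -60/29 ≈ -2.0690)
(k/23 + 32/55) + s*(-83) = ((14/5)/23 + 32/55) - 60/29*(-83) = ((14/5)*(1/23) + 32*(1/55)) + 4980/29 = (14/115 + 32/55) + 4980/29 = 178/253 + 4980/29 = 1265102/7337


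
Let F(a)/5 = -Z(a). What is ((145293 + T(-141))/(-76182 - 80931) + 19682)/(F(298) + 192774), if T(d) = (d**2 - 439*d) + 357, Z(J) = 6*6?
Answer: 171781702/1681056729 ≈ 0.10219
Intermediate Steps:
Z(J) = 36
T(d) = 357 + d**2 - 439*d
F(a) = -180 (F(a) = 5*(-1*36) = 5*(-36) = -180)
((145293 + T(-141))/(-76182 - 80931) + 19682)/(F(298) + 192774) = ((145293 + (357 + (-141)**2 - 439*(-141)))/(-76182 - 80931) + 19682)/(-180 + 192774) = ((145293 + (357 + 19881 + 61899))/(-157113) + 19682)/192594 = ((145293 + 82137)*(-1/157113) + 19682)*(1/192594) = (227430*(-1/157113) + 19682)*(1/192594) = (-25270/17457 + 19682)*(1/192594) = (343563404/17457)*(1/192594) = 171781702/1681056729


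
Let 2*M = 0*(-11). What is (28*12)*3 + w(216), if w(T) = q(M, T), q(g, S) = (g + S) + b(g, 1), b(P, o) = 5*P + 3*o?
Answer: 1227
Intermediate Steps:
b(P, o) = 3*o + 5*P
M = 0 (M = (0*(-11))/2 = (½)*0 = 0)
q(g, S) = 3 + S + 6*g (q(g, S) = (g + S) + (3*1 + 5*g) = (S + g) + (3 + 5*g) = 3 + S + 6*g)
w(T) = 3 + T (w(T) = 3 + T + 6*0 = 3 + T + 0 = 3 + T)
(28*12)*3 + w(216) = (28*12)*3 + (3 + 216) = 336*3 + 219 = 1008 + 219 = 1227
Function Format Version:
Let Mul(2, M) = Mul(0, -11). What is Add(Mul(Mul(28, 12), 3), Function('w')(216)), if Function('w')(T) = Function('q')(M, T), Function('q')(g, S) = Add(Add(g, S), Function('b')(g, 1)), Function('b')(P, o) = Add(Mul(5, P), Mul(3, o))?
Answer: 1227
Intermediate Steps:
Function('b')(P, o) = Add(Mul(3, o), Mul(5, P))
M = 0 (M = Mul(Rational(1, 2), Mul(0, -11)) = Mul(Rational(1, 2), 0) = 0)
Function('q')(g, S) = Add(3, S, Mul(6, g)) (Function('q')(g, S) = Add(Add(g, S), Add(Mul(3, 1), Mul(5, g))) = Add(Add(S, g), Add(3, Mul(5, g))) = Add(3, S, Mul(6, g)))
Function('w')(T) = Add(3, T) (Function('w')(T) = Add(3, T, Mul(6, 0)) = Add(3, T, 0) = Add(3, T))
Add(Mul(Mul(28, 12), 3), Function('w')(216)) = Add(Mul(Mul(28, 12), 3), Add(3, 216)) = Add(Mul(336, 3), 219) = Add(1008, 219) = 1227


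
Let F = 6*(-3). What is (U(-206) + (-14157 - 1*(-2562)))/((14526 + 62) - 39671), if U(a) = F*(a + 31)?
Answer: 2815/8361 ≈ 0.33668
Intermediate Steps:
F = -18
U(a) = -558 - 18*a (U(a) = -18*(a + 31) = -18*(31 + a) = -558 - 18*a)
(U(-206) + (-14157 - 1*(-2562)))/((14526 + 62) - 39671) = ((-558 - 18*(-206)) + (-14157 - 1*(-2562)))/((14526 + 62) - 39671) = ((-558 + 3708) + (-14157 + 2562))/(14588 - 39671) = (3150 - 11595)/(-25083) = -8445*(-1/25083) = 2815/8361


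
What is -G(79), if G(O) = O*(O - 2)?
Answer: -6083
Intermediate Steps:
G(O) = O*(-2 + O)
-G(79) = -79*(-2 + 79) = -79*77 = -1*6083 = -6083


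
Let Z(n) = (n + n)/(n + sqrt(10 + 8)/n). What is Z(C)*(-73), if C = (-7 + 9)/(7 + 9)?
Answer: 146/73727 - 28032*sqrt(2)/73727 ≈ -0.53572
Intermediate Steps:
C = 1/8 (C = 2/16 = 2*(1/16) = 1/8 ≈ 0.12500)
Z(n) = 2*n/(n + 3*sqrt(2)/n) (Z(n) = (2*n)/(n + sqrt(18)/n) = (2*n)/(n + (3*sqrt(2))/n) = (2*n)/(n + 3*sqrt(2)/n) = 2*n/(n + 3*sqrt(2)/n))
Z(C)*(-73) = (2*(1/8)**2/((1/8)**2 + 3*sqrt(2)))*(-73) = (2*(1/64)/(1/64 + 3*sqrt(2)))*(-73) = (1/(32*(1/64 + 3*sqrt(2))))*(-73) = -73/(32*(1/64 + 3*sqrt(2)))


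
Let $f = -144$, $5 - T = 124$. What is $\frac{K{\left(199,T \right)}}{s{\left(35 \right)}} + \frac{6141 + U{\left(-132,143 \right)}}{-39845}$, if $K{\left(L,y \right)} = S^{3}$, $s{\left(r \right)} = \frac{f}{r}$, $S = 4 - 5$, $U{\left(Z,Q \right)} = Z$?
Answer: $\frac{529279}{5737680} \approx 0.092246$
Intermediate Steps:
$S = -1$
$T = -119$ ($T = 5 - 124 = -119$)
$s{\left(r \right)} = - \frac{144}{r}$
$K{\left(L,y \right)} = -1$ ($K{\left(L,y \right)} = \left(-1\right)^{3} = -1$)
$\frac{K{\left(199,T \right)}}{s{\left(35 \right)}} + \frac{6141 + U{\left(-132,143 \right)}}{-39845} = - \frac{1}{\left(-144\right) \frac{1}{35}} + \frac{6141 - 132}{-39845} = - \frac{1}{\left(-144\right) \frac{1}{35}} + 6009 \left(- \frac{1}{39845}\right) = - \frac{1}{- \frac{144}{35}} - \frac{6009}{39845} = \left(-1\right) \left(- \frac{35}{144}\right) - \frac{6009}{39845} = \frac{35}{144} - \frac{6009}{39845} = \frac{529279}{5737680}$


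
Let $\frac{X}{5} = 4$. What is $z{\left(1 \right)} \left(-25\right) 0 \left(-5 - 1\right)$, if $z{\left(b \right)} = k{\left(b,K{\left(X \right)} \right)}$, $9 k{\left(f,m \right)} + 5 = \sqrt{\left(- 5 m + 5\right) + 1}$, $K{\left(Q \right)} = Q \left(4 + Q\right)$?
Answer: $0$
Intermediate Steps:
$X = 20$ ($X = 5 \cdot 4 = 20$)
$k{\left(f,m \right)} = - \frac{5}{9} + \frac{\sqrt{6 - 5 m}}{9}$ ($k{\left(f,m \right)} = - \frac{5}{9} + \frac{\sqrt{\left(- 5 m + 5\right) + 1}}{9} = - \frac{5}{9} + \frac{\sqrt{\left(5 - 5 m\right) + 1}}{9} = - \frac{5}{9} + \frac{\sqrt{6 - 5 m}}{9}$)
$z{\left(b \right)} = - \frac{5}{9} + \frac{i \sqrt{266}}{3}$ ($z{\left(b \right)} = - \frac{5}{9} + \frac{\sqrt{6 - 5 \cdot 20 \left(4 + 20\right)}}{9} = - \frac{5}{9} + \frac{\sqrt{6 - 5 \cdot 20 \cdot 24}}{9} = - \frac{5}{9} + \frac{\sqrt{6 - 2400}}{9} = - \frac{5}{9} + \frac{\sqrt{-2394}}{9} = - \frac{5}{9} + \frac{3 i \sqrt{266}}{9} = - \frac{5}{9} + \frac{i \sqrt{266}}{3}$)
$z{\left(1 \right)} \left(-25\right) 0 \left(-5 - 1\right) = \left(- \frac{5}{9} + \frac{i \sqrt{266}}{3}\right) \left(-25\right) 0 \left(-5 - 1\right) = \left(\frac{125}{9} - \frac{25 i \sqrt{266}}{3}\right) 0 \left(-6\right) = \left(\frac{125}{9} - \frac{25 i \sqrt{266}}{3}\right) 0 = 0$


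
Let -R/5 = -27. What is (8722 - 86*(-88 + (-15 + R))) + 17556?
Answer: 23526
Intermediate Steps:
R = 135 (R = -5*(-27) = 135)
(8722 - 86*(-88 + (-15 + R))) + 17556 = (8722 - 86*(-88 + (-15 + 135))) + 17556 = (8722 - 86*(-88 + 120)) + 17556 = (8722 - 86*32) + 17556 = (8722 - 2752) + 17556 = 5970 + 17556 = 23526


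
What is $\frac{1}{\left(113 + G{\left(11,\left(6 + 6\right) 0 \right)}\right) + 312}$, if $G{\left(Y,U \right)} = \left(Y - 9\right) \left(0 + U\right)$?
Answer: $\frac{1}{425} \approx 0.0023529$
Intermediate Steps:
$G{\left(Y,U \right)} = U \left(-9 + Y\right)$ ($G{\left(Y,U \right)} = \left(-9 + Y\right) U = U \left(-9 + Y\right)$)
$\frac{1}{\left(113 + G{\left(11,\left(6 + 6\right) 0 \right)}\right) + 312} = \frac{1}{\left(113 + \left(6 + 6\right) 0 \left(-9 + 11\right)\right) + 312} = \frac{1}{\left(113 + 12 \cdot 0 \cdot 2\right) + 312} = \frac{1}{\left(113 + 0 \cdot 2\right) + 312} = \frac{1}{\left(113 + 0\right) + 312} = \frac{1}{113 + 312} = \frac{1}{425}$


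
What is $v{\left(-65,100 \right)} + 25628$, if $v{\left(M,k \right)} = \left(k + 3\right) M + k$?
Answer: $19033$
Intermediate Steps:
$v{\left(M,k \right)} = k + M \left(3 + k\right)$ ($v{\left(M,k \right)} = \left(3 + k\right) M + k = M \left(3 + k\right) + k = k + M \left(3 + k\right)$)
$v{\left(-65,100 \right)} + 25628 = \left(100 + 3 \left(-65\right) - 6500\right) + 25628 = \left(100 - 195 - 6500\right) + 25628 = -6595 + 25628 = 19033$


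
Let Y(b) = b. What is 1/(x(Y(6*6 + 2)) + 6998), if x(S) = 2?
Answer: 1/7000 ≈ 0.00014286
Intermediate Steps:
1/(x(Y(6*6 + 2)) + 6998) = 1/(2 + 6998) = 1/7000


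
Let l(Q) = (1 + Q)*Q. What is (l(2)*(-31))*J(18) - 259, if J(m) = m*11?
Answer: -37087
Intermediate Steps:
J(m) = 11*m
l(Q) = Q*(1 + Q)
(l(2)*(-31))*J(18) - 259 = ((2*(1 + 2))*(-31))*(11*18) - 259 = ((2*3)*(-31))*198 - 259 = (6*(-31))*198 - 259 = -186*198 - 259 = -36828 - 259 = -37087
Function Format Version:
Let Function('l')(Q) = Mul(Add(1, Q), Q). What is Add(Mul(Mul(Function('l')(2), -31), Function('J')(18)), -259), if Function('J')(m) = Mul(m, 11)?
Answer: -37087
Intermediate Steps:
Function('J')(m) = Mul(11, m)
Function('l')(Q) = Mul(Q, Add(1, Q))
Add(Mul(Mul(Function('l')(2), -31), Function('J')(18)), -259) = Add(Mul(Mul(Mul(2, Add(1, 2)), -31), Mul(11, 18)), -259) = Add(Mul(Mul(Mul(2, 3), -31), 198), -259) = Add(Mul(Mul(6, -31), 198), -259) = Add(Mul(-186, 198), -259) = Add(-36828, -259) = -37087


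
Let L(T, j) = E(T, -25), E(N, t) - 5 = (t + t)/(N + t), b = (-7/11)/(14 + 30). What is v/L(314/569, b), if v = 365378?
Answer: 5082773358/98005 ≈ 51862.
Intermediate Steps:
b = -7/484 (b = -7*1/11/44 = -7/11*1/44 = -7/484 ≈ -0.014463)
E(N, t) = 5 + 2*t/(N + t) (E(N, t) = 5 + (t + t)/(N + t) = 5 + (2*t)/(N + t) = 5 + 2*t/(N + t))
L(T, j) = (-175 + 5*T)/(-25 + T) (L(T, j) = (5*T + 7*(-25))/(T - 25) = (5*T - 175)/(-25 + T) = (-175 + 5*T)/(-25 + T))
v/L(314/569, b) = 365378/((5*(-35 + 314/569)/(-25 + 314/569))) = 365378/((5*(-19601/569)/(-13911/569))) = 365378/((5*(-569/13911)*(-19601/569))) = 365378/(98005/13911) = 365378*(13911/98005) = 5082773358/98005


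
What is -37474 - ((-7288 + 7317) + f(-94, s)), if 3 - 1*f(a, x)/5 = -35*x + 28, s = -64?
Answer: -26178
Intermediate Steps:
f(a, x) = -125 + 175*x (f(a, x) = 15 - 5*(-35*x + 28) = 15 - 5*(28 - 35*x) = 15 + (-140 + 175*x) = -125 + 175*x)
-37474 - ((-7288 + 7317) + f(-94, s)) = -37474 - ((-7288 + 7317) + (-125 + 175*(-64))) = -37474 - (29 + (-125 - 11200)) = -37474 - (29 - 11325) = -37474 - 1*(-11296) = -37474 + 11296 = -26178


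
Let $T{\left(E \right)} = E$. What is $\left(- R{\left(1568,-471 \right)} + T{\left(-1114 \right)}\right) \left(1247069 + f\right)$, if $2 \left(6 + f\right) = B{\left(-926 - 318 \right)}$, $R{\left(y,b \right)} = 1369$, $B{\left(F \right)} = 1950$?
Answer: $-3098878354$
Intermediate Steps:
$f = 969$ ($f = -6 + \frac{1}{2} \cdot 1950 = -6 + 975 = 969$)
$\left(- R{\left(1568,-471 \right)} + T{\left(-1114 \right)}\right) \left(1247069 + f\right) = \left(\left(-1\right) 1369 - 1114\right) \left(1247069 + 969\right) = \left(-1369 - 1114\right) 1248038 = \left(-2483\right) 1248038 = -3098878354$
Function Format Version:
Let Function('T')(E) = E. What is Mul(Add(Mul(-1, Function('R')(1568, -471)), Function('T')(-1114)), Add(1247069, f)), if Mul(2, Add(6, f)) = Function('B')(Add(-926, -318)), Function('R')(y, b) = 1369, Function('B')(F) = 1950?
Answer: -3098878354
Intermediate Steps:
f = 969 (f = Add(-6, Mul(Rational(1, 2), 1950)) = Add(-6, 975) = 969)
Mul(Add(Mul(-1, Function('R')(1568, -471)), Function('T')(-1114)), Add(1247069, f)) = Mul(Add(Mul(-1, 1369), -1114), Add(1247069, 969)) = Mul(Add(-1369, -1114), 1248038) = Mul(-2483, 1248038) = -3098878354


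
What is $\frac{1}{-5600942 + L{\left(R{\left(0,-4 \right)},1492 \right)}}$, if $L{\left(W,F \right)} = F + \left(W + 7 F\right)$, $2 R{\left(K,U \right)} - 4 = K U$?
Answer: $- \frac{1}{5589004} \approx -1.7892 \cdot 10^{-7}$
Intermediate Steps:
$R{\left(K,U \right)} = 2 + \frac{K U}{2}$
$L{\left(W,F \right)} = W + 8 F$
$\frac{1}{-5600942 + L{\left(R{\left(0,-4 \right)},1492 \right)}} = \frac{1}{-5600942 + \left(\left(2 + \frac{1}{2} \cdot 0 \left(-4\right)\right) + 8 \cdot 1492\right)} = \frac{1}{-5600942 + \left(\left(2 + 0\right) + 11936\right)} = \frac{1}{-5600942 + \left(2 + 11936\right)} = \frac{1}{-5600942 + 11938} = \frac{1}{-5589004} = - \frac{1}{5589004}$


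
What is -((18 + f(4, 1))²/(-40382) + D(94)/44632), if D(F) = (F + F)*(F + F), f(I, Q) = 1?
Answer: -176393657/225291178 ≈ -0.78296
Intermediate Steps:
D(F) = 4*F² (D(F) = (2*F)*(2*F) = 4*F²)
-((18 + f(4, 1))²/(-40382) + D(94)/44632) = -((18 + 1)²/(-40382) + (4*94²)/44632) = -(19²*(-1/40382) + (4*8836)*(1/44632)) = -(361*(-1/40382) + 35344*(1/44632)) = -(-361/40382 + 4418/5579) = -1*176393657/225291178 = -176393657/225291178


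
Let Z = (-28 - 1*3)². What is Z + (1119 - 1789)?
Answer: 291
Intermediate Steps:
Z = 961 (Z = (-28 - 3)² = (-31)² = 961)
Z + (1119 - 1789) = 961 + (1119 - 1789) = 961 - 670 = 291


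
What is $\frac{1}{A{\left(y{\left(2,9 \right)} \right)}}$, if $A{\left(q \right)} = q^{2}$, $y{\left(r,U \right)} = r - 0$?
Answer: $\frac{1}{4} \approx 0.25$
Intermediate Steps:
$y{\left(r,U \right)} = r$ ($y{\left(r,U \right)} = r + 0 = r$)
$\frac{1}{A{\left(y{\left(2,9 \right)} \right)}} = \frac{1}{2^{2}} = \frac{1}{4}$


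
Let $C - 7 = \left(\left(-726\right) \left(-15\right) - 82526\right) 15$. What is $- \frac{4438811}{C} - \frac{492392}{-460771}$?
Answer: $\frac{2574366836217}{495113644943} \approx 5.1995$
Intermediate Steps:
$C = -1074533$ ($C = 7 + \left(\left(-726\right) \left(-15\right) - 82526\right) 15 = 7 + \left(10890 - 82526\right) 15 = 7 - 1074540 = -1074533$)
$- \frac{4438811}{C} - \frac{492392}{-460771} = - \frac{4438811}{-1074533} - \frac{492392}{-460771} = \left(-4438811\right) \left(- \frac{1}{1074533}\right) - - \frac{492392}{460771} = \frac{4438811}{1074533} + \frac{492392}{460771} = \frac{2574366836217}{495113644943}$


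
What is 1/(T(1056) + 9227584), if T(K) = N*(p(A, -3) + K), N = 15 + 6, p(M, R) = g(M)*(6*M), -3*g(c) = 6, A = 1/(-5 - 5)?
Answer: 5/46248926 ≈ 1.0811e-7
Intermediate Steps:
A = -⅒ (A = 1/(-10) = -⅒ ≈ -0.10000)
g(c) = -2 (g(c) = -⅓*6 = -2)
p(M, R) = -12*M
N = 21
T(K) = 126/5 + 21*K (T(K) = 21*(-12*(-⅒) + K) = 21*(6/5 + K) = 126/5 + 21*K)
1/(T(1056) + 9227584) = 1/((126/5 + 21*1056) + 9227584) = 1/((126/5 + 22176) + 9227584) = 1/(111006/5 + 9227584) = 1/(46248926/5) = 5/46248926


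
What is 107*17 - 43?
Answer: 1776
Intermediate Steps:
107*17 - 43 = 1819 - 43 = 1776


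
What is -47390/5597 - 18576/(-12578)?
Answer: -246050774/35199533 ≈ -6.9902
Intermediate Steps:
-47390/5597 - 18576/(-12578) = -47390*1/5597 - 18576*(-1/12578) = -47390/5597 + 9288/6289 = -246050774/35199533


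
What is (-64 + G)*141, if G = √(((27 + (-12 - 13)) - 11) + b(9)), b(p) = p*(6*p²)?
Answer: -9024 + 423*√485 ≈ 291.61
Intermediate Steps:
b(p) = 6*p³
G = 3*√485 (G = √(((27 + (-12 - 13)) - 11) + 6*9³) = √(((27 - 25) - 11) + 6*729) = √((2 - 11) + 4374) = √(-9 + 4374) = √4365 = 3*√485 ≈ 66.068)
(-64 + G)*141 = (-64 + 3*√485)*141 = -9024 + 423*√485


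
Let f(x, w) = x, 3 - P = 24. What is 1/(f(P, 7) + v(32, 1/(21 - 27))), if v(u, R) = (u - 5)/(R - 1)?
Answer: -7/309 ≈ -0.022654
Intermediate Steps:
P = -21 (P = 3 - 1*24 = 3 - 24 = -21)
v(u, R) = (-5 + u)/(-1 + R)
1/(f(P, 7) + v(32, 1/(21 - 27))) = 1/(-21 + (-5 + 32)/(-1 + 1/(21 - 27))) = 1/(-21 + 27/(-1 + 1/(-6))) = 1/(-21 + 27/(-1 - 1/6)) = 1/(-21 + 27/(-7/6)) = 1/(-21 - 6/7*27) = 1/(-21 - 162/7) = 1/(-309/7) = -7/309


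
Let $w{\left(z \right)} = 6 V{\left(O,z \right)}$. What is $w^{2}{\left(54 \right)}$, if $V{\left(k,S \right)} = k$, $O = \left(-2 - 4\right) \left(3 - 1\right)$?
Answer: $5184$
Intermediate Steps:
$O = -12$ ($O = \left(-6\right) 2 = -12$)
$w{\left(z \right)} = -72$ ($w{\left(z \right)} = 6 \left(-12\right) = -72$)
$w^{2}{\left(54 \right)} = \left(-72\right)^{2} = 5184$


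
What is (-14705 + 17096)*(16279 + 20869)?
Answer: 88820868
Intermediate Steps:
(-14705 + 17096)*(16279 + 20869) = 2391*37148 = 88820868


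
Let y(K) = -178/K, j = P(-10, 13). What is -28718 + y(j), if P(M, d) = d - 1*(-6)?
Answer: -545820/19 ≈ -28727.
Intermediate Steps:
P(M, d) = 6 + d (P(M, d) = d + 6 = 6 + d)
j = 19 (j = 6 + 13 = 19)
-28718 + y(j) = -28718 - 178/19 = -545820/19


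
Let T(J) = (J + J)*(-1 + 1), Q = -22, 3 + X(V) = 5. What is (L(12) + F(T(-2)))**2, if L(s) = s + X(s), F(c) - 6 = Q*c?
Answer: 400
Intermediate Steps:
X(V) = 2 (X(V) = -3 + 5 = 2)
T(J) = 0 (T(J) = (2*J)*0 = 0)
F(c) = 6 - 22*c
L(s) = 2 + s (L(s) = s + 2 = 2 + s)
(L(12) + F(T(-2)))**2 = ((2 + 12) + (6 - 22*0))**2 = (14 + (6 + 0))**2 = (14 + 6)**2 = 20**2 = 400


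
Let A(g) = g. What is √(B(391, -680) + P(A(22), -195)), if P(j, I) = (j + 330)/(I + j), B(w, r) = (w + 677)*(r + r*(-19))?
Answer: 4*√24452587774/173 ≈ 3615.6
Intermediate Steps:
B(w, r) = -18*r*(677 + w) (B(w, r) = (677 + w)*(r - 19*r) = (677 + w)*(-18*r) = -18*r*(677 + w))
P(j, I) = (330 + j)/(I + j)
√(B(391, -680) + P(A(22), -195)) = √(-18*(-680)*(677 + 391) + (330 + 22)/(-195 + 22)) = √(-18*(-680)*1068 + 352/(-173)) = √(13072320 - 1/173*352) = √(13072320 - 352/173) = √(2261511008/173) = 4*√24452587774/173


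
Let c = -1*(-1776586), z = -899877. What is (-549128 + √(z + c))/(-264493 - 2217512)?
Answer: 549128/2482005 - √876709/2482005 ≈ 0.22087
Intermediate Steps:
c = 1776586
(-549128 + √(z + c))/(-264493 - 2217512) = (-549128 + √(-899877 + 1776586))/(-264493 - 2217512) = (-549128 + √876709)/(-2482005) = (-549128 + √876709)*(-1/2482005) = 549128/2482005 - √876709/2482005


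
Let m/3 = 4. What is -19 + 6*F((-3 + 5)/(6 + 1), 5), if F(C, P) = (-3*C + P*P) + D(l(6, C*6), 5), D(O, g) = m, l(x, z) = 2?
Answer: 1385/7 ≈ 197.86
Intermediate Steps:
m = 12 (m = 3*4 = 12)
D(O, g) = 12
F(C, P) = 12 + P² - 3*C (F(C, P) = (-3*C + P*P) + 12 = (-3*C + P²) + 12 = (P² - 3*C) + 12 = 12 + P² - 3*C)
-19 + 6*F((-3 + 5)/(6 + 1), 5) = -19 + 6*(12 + 5² - 3*(-3 + 5)/(6 + 1)) = -19 + 6*(12 + 25 - 6/7) = -19 + 6*(253/7) = -19 + 1518/7 = 1385/7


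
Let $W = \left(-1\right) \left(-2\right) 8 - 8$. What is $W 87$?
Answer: $696$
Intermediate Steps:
$W = 8$ ($W = 2 \cdot 8 - 8 = 16 - 8 = 8$)
$W 87 = 8 \cdot 87 = 696$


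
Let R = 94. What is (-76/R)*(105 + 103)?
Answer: -7904/47 ≈ -168.17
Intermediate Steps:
(-76/R)*(105 + 103) = (-76/94)*(105 + 103) = -76*1/94*208 = -38/47*208 = -7904/47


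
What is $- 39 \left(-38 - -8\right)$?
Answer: $1170$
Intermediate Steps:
$- 39 \left(-38 - -8\right) = - 39 \left(-38 + 8\right) = \left(-39\right) \left(-30\right) = 1170$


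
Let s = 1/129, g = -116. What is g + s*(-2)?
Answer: -14966/129 ≈ -116.02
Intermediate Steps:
s = 1/129 ≈ 0.0077519
g + s*(-2) = -116 + (1/129)*(-2) = -116 - 2/129 = -14966/129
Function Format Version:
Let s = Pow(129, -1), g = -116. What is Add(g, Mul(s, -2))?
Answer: Rational(-14966, 129) ≈ -116.02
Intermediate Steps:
s = Rational(1, 129) ≈ 0.0077519
Add(g, Mul(s, -2)) = Add(-116, Mul(Rational(1, 129), -2)) = Add(-116, Rational(-2, 129)) = Rational(-14966, 129)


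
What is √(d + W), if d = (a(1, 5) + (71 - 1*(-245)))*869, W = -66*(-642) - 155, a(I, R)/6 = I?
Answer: √322035 ≈ 567.48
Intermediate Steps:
a(I, R) = 6*I
W = 42217 (W = 42372 - 155 = 42217)
d = 279818 (d = (6*1 + (71 - 1*(-245)))*869 = (6 + (71 + 245))*869 = (6 + 316)*869 = 322*869 = 279818)
√(d + W) = √(279818 + 42217) = √322035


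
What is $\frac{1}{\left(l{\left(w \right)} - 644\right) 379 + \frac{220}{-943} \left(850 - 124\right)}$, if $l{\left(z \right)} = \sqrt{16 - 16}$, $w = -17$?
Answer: $- \frac{943}{230323388} \approx -4.0942 \cdot 10^{-6}$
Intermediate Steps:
$l{\left(z \right)} = 0$ ($l{\left(z \right)} = \sqrt{0} = 0$)
$\frac{1}{\left(l{\left(w \right)} - 644\right) 379 + \frac{220}{-943} \left(850 - 124\right)} = \frac{1}{\left(0 - 644\right) 379 + \frac{220}{-943} \left(850 - 124\right)} = \frac{1}{\left(-644\right) 379 + 220 \left(- \frac{1}{943}\right) 726} = \frac{1}{-244076 - \frac{159720}{943}} = \frac{1}{- \frac{230323388}{943}} = - \frac{943}{230323388}$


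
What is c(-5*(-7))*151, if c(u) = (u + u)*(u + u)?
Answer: 739900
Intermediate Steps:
c(u) = 4*u**2 (c(u) = (2*u)*(2*u) = 4*u**2)
c(-5*(-7))*151 = (4*(-5*(-7))**2)*151 = (4*35**2)*151 = (4*1225)*151 = 4900*151 = 739900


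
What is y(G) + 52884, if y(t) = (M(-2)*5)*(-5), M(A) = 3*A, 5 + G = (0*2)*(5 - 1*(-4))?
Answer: 53034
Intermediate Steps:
G = -5 (G = -5 + (0*2)*(5 - 1*(-4)) = -5 + 0*(5 + 4) = -5 + 0*9 = -5 + 0 = -5)
y(t) = 150 (y(t) = ((3*(-2))*5)*(-5) = -6*5*(-5) = -30*(-5) = 150)
y(G) + 52884 = 150 + 52884 = 53034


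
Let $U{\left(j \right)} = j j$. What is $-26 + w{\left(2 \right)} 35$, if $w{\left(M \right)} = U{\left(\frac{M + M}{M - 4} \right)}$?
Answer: $114$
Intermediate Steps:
$U{\left(j \right)} = j^{2}$
$w{\left(M \right)} = \frac{4 M^{2}}{\left(-4 + M\right)^{2}}$ ($w{\left(M \right)} = \left(\frac{M + M}{M - 4}\right)^{2} = \left(\frac{2 M}{-4 + M}\right)^{2} = \frac{4 M^{2}}{\left(-4 + M\right)^{2}}$)
$-26 + w{\left(2 \right)} 35 = -26 + \frac{4 \cdot 2^{2}}{\left(-4 + 2\right)^{2}} \cdot 35 = -26 + 4 \cdot 4 \cdot \frac{1}{4} \cdot 35 = -26 + 4 \cdot 35 = -26 + 140 = 114$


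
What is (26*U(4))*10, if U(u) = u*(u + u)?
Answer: 8320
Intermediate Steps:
U(u) = 2*u**2 (U(u) = u*(2*u) = 2*u**2)
(26*U(4))*10 = (26*(2*4**2))*10 = (26*(2*16))*10 = (26*32)*10 = 832*10 = 8320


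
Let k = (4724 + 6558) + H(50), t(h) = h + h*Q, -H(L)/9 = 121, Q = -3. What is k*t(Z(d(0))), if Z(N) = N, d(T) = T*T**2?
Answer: 0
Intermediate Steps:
d(T) = T**3
H(L) = -1089 (H(L) = -9*121 = -1089)
t(h) = -2*h (t(h) = h + h*(-3) = h - 3*h = -2*h)
k = 10193 (k = (4724 + 6558) - 1089 = 11282 - 1089 = 10193)
k*t(Z(d(0))) = 10193*(-2*0**3) = 10193*(-2*0) = 10193*0 = 0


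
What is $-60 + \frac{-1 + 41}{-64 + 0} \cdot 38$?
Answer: $- \frac{335}{4} \approx -83.75$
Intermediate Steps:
$-60 + \frac{-1 + 41}{-64 + 0} \cdot 38 = -60 + \frac{40}{-64} \cdot 38 = -60 + 40 \left(- \frac{1}{64}\right) 38 = -60 - \frac{95}{4} = - \frac{335}{4}$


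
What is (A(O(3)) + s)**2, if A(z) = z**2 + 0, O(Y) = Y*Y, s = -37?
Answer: 1936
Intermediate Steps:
O(Y) = Y**2
A(z) = z**2
(A(O(3)) + s)**2 = ((3**2)**2 - 37)**2 = (9**2 - 37)**2 = (81 - 37)**2 = 44**2 = 1936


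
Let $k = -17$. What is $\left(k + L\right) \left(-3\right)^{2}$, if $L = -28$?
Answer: $-405$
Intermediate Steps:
$\left(k + L\right) \left(-3\right)^{2} = \left(-17 - 28\right) \left(-3\right)^{2} = \left(-45\right) 9 = -405$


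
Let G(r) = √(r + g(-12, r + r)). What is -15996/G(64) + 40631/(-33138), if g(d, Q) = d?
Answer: -40631/33138 - 7998*√13/13 ≈ -2219.5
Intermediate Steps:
G(r) = √(-12 + r) (G(r) = √(r - 12) = √(-12 + r))
-15996/G(64) + 40631/(-33138) = -15996/√(-12 + 64) + 40631/(-33138) = -15996*√13/26 + 40631*(-1/33138) = -15996*√13/26 - 40631/33138 = -7998*√13/13 - 40631/33138 = -40631/33138 - 7998*√13/13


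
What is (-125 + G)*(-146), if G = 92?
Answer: 4818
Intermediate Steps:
(-125 + G)*(-146) = (-125 + 92)*(-146) = -33*(-146) = 4818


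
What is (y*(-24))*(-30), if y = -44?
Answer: -31680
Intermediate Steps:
(y*(-24))*(-30) = -44*(-24)*(-30) = 1056*(-30) = -31680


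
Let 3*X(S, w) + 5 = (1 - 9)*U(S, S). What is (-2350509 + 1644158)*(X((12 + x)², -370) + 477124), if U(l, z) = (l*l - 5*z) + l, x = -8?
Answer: -1009962556681/3 ≈ -3.3665e+11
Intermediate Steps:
U(l, z) = l + l² - 5*z (U(l, z) = (l² - 5*z) + l = l + l² - 5*z)
X(S, w) = -5/3 - 8*S²/3 + 32*S/3 (X(S, w) = -5/3 + ((1 - 9)*(S + S² - 5*S))/3 = -5/3 + (-8*(S² - 4*S))/3 = -5/3 + (-8*S² + 32*S)/3 = -5/3 + (-8*S²/3 + 32*S/3) = -5/3 - 8*S²/3 + 32*S/3)
(-2350509 + 1644158)*(X((12 + x)², -370) + 477124) = (-2350509 + 1644158)*((-5/3 - 8*(12 - 8)⁴/3 + 32*(12 - 8)²/3) + 477124) = -706351*((-5/3 - 8*(4²)²/3 + (32/3)*4²) + 477124) = -706351*((-5/3 - 8/3*16² + (32/3)*16) + 477124) = -706351*((-5/3 - 8/3*256 + 512/3) + 477124) = -706351*((-5/3 - 2048/3 + 512/3) + 477124) = -706351*(-1541/3 + 477124) = -706351*1429831/3 = -1009962556681/3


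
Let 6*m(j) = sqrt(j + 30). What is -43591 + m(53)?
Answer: -43591 + sqrt(83)/6 ≈ -43590.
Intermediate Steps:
m(j) = sqrt(30 + j)/6 (m(j) = sqrt(j + 30)/6 = sqrt(30 + j)/6)
-43591 + m(53) = -43591 + sqrt(30 + 53)/6 = -43591 + sqrt(83)/6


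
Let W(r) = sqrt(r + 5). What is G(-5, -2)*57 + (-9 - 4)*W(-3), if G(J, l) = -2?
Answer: -114 - 13*sqrt(2) ≈ -132.38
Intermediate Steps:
W(r) = sqrt(5 + r)
G(-5, -2)*57 + (-9 - 4)*W(-3) = -2*57 + (-9 - 4)*sqrt(5 - 3) = -114 - 13*sqrt(2)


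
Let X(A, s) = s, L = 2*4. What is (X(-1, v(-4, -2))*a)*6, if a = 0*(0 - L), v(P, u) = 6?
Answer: 0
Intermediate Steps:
L = 8
a = 0 (a = 0*(0 - 1*8) = 0*(0 - 8) = 0*(-8) = 0)
(X(-1, v(-4, -2))*a)*6 = (6*0)*6 = 0*6 = 0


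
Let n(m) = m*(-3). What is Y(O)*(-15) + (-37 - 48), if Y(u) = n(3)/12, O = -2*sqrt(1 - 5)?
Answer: -295/4 ≈ -73.750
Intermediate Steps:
n(m) = -3*m
O = -4*I ≈ -4.0*I
Y(u) = -3/4 (Y(u) = -3*3/12 = -9*1/12 = -3/4)
Y(O)*(-15) + (-37 - 48) = -3/4*(-15) + (-37 - 48) = 45/4 - 85 = -295/4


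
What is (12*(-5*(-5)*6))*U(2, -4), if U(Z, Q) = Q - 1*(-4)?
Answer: 0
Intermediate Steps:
U(Z, Q) = 4 + Q (U(Z, Q) = Q + 4 = 4 + Q)
(12*(-5*(-5)*6))*U(2, -4) = (12*(-5*(-5)*6))*(4 - 4) = (12*(25*6))*0 = (12*150)*0 = 1800*0 = 0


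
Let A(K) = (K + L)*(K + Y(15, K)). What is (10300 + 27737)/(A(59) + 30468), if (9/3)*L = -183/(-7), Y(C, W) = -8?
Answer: 88753/79150 ≈ 1.1213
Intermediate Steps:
L = 61/7 (L = (-183/(-7))/3 = (-183*(-1/7))/3 = (1/3)*(183/7) = 61/7 ≈ 8.7143)
A(K) = (-8 + K)*(61/7 + K) (A(K) = (K + 61/7)*(K - 8) = (61/7 + K)*(-8 + K) = (-8 + K)*(61/7 + K))
(10300 + 27737)/(A(59) + 30468) = (10300 + 27737)/((-488/7 + 59**2 + (5/7)*59) + 30468) = 38037/((-488/7 + 3481 + 295/7) + 30468) = 38037/(24174/7 + 30468) = 38037/(237450/7) = 38037*(7/237450) = 88753/79150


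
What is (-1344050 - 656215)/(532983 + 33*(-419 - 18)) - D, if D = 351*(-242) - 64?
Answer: 14692960369/172854 ≈ 85002.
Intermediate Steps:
D = -85006 (D = -84942 - 64 = -85006)
(-1344050 - 656215)/(532983 + 33*(-419 - 18)) - D = (-1344050 - 656215)/(532983 + 33*(-419 - 18)) - 1*(-85006) = -2000265/(532983 + 33*(-437)) + 85006 = -2000265/(532983 - 14421) + 85006 = -2000265/518562 + 85006 = -2000265*1/518562 + 85006 = -666755/172854 + 85006 = 14692960369/172854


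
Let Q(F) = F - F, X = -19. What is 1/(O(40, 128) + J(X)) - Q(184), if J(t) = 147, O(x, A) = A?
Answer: 1/275 ≈ 0.0036364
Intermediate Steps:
Q(F) = 0
1/(O(40, 128) + J(X)) - Q(184) = 1/(128 + 147) - 1*0 = 1/275 + 0 = 1/275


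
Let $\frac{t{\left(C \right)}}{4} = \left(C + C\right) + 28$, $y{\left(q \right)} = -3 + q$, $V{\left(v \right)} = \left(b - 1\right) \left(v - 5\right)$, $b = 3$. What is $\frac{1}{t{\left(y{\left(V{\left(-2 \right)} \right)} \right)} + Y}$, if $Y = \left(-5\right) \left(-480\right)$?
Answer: $\frac{1}{2376} \approx 0.00042088$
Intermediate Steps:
$V{\left(v \right)} = -10 + 2 v$ ($V{\left(v \right)} = \left(3 - 1\right) \left(v - 5\right) = 2 \left(-5 + v\right) = -10 + 2 v$)
$t{\left(C \right)} = 112 + 8 C$ ($t{\left(C \right)} = 4 \left(\left(C + C\right) + 28\right) = 4 \left(2 C + 28\right) = 4 \left(28 + 2 C\right) = 112 + 8 C$)
$Y = 2400$
$\frac{1}{t{\left(y{\left(V{\left(-2 \right)} \right)} \right)} + Y} = \frac{1}{\left(112 + 8 \left(-3 + \left(-10 + 2 \left(-2\right)\right)\right)\right) + 2400} = \frac{1}{\left(112 + 8 \left(-3 - 14\right)\right) + 2400} = \frac{1}{\left(112 + 8 \left(-17\right)\right) + 2400} = \frac{1}{\left(112 - 136\right) + 2400} = \frac{1}{-24 + 2400} = \frac{1}{2376}$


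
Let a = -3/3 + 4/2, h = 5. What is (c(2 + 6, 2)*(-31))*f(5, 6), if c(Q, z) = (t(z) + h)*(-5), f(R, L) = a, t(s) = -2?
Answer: 465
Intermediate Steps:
a = 1 (a = -3*1/3 + 4*(1/2) = -1 + 2 = 1)
f(R, L) = 1
c(Q, z) = -15 (c(Q, z) = (-2 + 5)*(-5) = 3*(-5) = -15)
(c(2 + 6, 2)*(-31))*f(5, 6) = -15*(-31)*1 = 465*1 = 465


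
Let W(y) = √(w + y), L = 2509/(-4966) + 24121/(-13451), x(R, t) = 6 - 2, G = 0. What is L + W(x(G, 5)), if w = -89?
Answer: -11810265/5138282 + I*√85 ≈ -2.2985 + 9.2195*I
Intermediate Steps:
x(R, t) = 4
L = -11810265/5138282 (L = 2509*(-1/4966) + 24121*(-1/13451) = -193/382 - 24121/13451 = -11810265/5138282 ≈ -2.2985)
W(y) = √(-89 + y)
L + W(x(G, 5)) = -11810265/5138282 + √(-89 + 4) = -11810265/5138282 + √(-85) = -11810265/5138282 + I*√85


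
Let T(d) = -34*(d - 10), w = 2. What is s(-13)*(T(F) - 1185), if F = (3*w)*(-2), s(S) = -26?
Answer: 11362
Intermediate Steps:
F = -12 (F = (3*2)*(-2) = 6*(-2) = -12)
T(d) = 340 - 34*d (T(d) = -34*(-10 + d) = 340 - 34*d)
s(-13)*(T(F) - 1185) = -26*((340 - 34*(-12)) - 1185) = -26*((340 + 408) - 1185) = -26*(748 - 1185) = -26*(-437) = 11362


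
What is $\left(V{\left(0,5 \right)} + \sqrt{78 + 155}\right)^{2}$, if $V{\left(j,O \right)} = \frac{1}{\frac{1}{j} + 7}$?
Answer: $233$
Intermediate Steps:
$V{\left(j,O \right)} = \frac{1}{7 + \frac{1}{j}}$
$\left(V{\left(0,5 \right)} + \sqrt{78 + 155}\right)^{2} = \left(\frac{0}{1 + 7 \cdot 0} + \sqrt{78 + 155}\right)^{2} = \left(\frac{0}{1 + 0} + \sqrt{233}\right)^{2} = \left(\frac{0}{1} + \sqrt{233}\right)^{2} = \left(0 \cdot 1 + \sqrt{233}\right)^{2} = \left(0 + \sqrt{233}\right)^{2} = \left(\sqrt{233}\right)^{2} = 233$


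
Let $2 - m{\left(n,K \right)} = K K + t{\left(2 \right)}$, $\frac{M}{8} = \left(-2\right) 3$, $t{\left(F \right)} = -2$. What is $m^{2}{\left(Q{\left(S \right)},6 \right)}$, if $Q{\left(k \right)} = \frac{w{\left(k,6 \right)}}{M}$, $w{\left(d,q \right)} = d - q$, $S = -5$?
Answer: $1024$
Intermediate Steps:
$M = -48$ ($M = 8 \left(\left(-2\right) 3\right) = 8 \left(-6\right) = -48$)
$Q{\left(k \right)} = \frac{1}{8} - \frac{k}{48}$ ($Q{\left(k \right)} = \frac{k - 6}{-48} = \left(k - 6\right) \left(- \frac{1}{48}\right) = \left(-6 + k\right) \left(- \frac{1}{48}\right) = \frac{1}{8} - \frac{k}{48}$)
$m{\left(n,K \right)} = 4 - K^{2}$ ($m{\left(n,K \right)} = 2 - \left(K K - 2\right) = 2 - \left(K^{2} - 2\right) = 2 - \left(-2 + K^{2}\right) = 4 - K^{2}$)
$m^{2}{\left(Q{\left(S \right)},6 \right)} = \left(4 - 6^{2}\right)^{2} = \left(4 - 36\right)^{2} = \left(-32\right)^{2} = 1024$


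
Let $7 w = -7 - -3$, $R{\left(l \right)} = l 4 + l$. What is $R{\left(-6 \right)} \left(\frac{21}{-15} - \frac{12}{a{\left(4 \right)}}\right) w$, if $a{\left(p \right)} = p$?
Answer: $- \frac{528}{7} \approx -75.429$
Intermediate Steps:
$R{\left(l \right)} = 5 l$ ($R{\left(l \right)} = 4 l + l = 5 l$)
$w = - \frac{4}{7}$ ($w = \frac{-7 - -3}{7} = \frac{-7 + 3}{7} = \frac{1}{7} \left(-4\right) = - \frac{4}{7} \approx -0.57143$)
$R{\left(-6 \right)} \left(\frac{21}{-15} - \frac{12}{a{\left(4 \right)}}\right) w = 5 \left(-6\right) \left(\frac{21}{-15} - \frac{12}{4}\right) \left(- \frac{4}{7}\right) = - 30 \left(21 \left(- \frac{1}{15}\right) - 3\right) \left(- \frac{4}{7}\right) = - 30 \left(- \frac{7}{5} - 3\right) \left(- \frac{4}{7}\right) = \left(-30\right) \left(- \frac{22}{5}\right) \left(- \frac{4}{7}\right) = 132 \left(- \frac{4}{7}\right) = - \frac{528}{7}$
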